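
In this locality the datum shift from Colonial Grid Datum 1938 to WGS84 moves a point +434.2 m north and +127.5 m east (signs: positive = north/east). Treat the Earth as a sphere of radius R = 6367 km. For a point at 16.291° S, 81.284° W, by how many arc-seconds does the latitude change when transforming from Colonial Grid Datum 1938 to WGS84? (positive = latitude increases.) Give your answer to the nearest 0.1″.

On a sphere of radius R, 1 rad of latitude = R, so Δφ = ΔN / R = 434.2 / 6367000 = 6.8195e-05 rad = 14.066″.

Δφ = 14.1″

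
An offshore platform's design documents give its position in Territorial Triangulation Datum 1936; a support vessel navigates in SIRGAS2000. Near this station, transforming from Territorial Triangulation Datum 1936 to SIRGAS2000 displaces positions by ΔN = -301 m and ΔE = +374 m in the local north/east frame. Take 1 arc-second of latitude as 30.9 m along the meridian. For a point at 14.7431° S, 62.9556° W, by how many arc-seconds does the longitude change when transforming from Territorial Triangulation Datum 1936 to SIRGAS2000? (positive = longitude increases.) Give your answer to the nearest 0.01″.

At latitude -14.7431°, cos φ = 0.967077.
1″ of longitude at this latitude = 30.90 × cos φ = 29.8827 m, so Δλ = 374.0 / 29.8827 = 12.516″.

Δλ = 12.52″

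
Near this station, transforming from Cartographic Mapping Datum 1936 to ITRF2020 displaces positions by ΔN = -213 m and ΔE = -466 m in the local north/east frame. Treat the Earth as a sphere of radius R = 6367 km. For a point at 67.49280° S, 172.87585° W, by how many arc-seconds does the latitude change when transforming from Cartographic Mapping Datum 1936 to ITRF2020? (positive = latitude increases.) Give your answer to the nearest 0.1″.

On a sphere of radius R, 1 rad of latitude = R, so Δφ = ΔN / R = -213.0 / 6367000 = -3.3454e-05 rad = -6.900″.

Δφ = -6.9″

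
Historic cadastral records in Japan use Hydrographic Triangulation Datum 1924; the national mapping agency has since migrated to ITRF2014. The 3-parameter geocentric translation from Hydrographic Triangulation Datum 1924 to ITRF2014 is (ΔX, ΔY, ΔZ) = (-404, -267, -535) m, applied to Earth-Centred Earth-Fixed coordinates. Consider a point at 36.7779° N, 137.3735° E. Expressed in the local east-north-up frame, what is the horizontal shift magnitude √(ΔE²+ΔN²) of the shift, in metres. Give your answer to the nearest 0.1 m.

685.0 m

The local east axis at (φ, λ) is (−sin λ, cos λ, 0), so ΔE = −sin(137.3735°)·(-404) + cos(137.3735°)·(-267) = 470.05 m.
The local north axis is (−sin φ cos λ, −sin φ sin λ, cos φ), giving ΔN = -177.972 + 108.258 − 428.515 = -498.23 m.
Horizontal magnitude = √(ΔE² + ΔN²) = √(470.05² + (-498.23)²) = 684.97 m.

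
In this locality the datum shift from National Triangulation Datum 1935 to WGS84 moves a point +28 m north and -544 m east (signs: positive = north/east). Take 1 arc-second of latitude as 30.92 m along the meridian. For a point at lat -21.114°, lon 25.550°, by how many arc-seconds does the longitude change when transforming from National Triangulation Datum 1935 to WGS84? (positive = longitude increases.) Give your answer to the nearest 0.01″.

At latitude -21.114°, cos φ = 0.932866.
1″ of longitude at this latitude = 30.92 × cos φ = 28.8442 m, so Δλ = -544.0 / 28.8442 = -18.860″.

Δλ = -18.86″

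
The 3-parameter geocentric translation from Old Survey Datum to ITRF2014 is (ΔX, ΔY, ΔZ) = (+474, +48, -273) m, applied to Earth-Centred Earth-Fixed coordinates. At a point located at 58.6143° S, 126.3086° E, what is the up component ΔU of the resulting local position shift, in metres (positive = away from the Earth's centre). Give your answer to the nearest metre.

ΔU = 107 m

The local up (radial) axis is (cos φ cos λ, cos φ sin λ, sin φ), giving ΔU = -146.173 + 20.145 + 233.055 = 107.03 m.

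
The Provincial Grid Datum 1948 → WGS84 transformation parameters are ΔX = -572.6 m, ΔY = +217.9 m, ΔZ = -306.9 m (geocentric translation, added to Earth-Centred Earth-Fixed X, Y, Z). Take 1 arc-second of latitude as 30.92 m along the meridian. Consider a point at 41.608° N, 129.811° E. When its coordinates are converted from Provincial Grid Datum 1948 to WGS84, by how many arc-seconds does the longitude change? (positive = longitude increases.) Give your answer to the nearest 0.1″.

sin φ = 0.664031, cos φ = 0.747705, sin λ = 0.768161, cos λ = -0.640257.
East component: ΔE = −sin λ·ΔX + cos λ·ΔY = −(0.768161)(-572.6) + (-0.640257)(217.9) = 300.34 m.
1° of latitude spans 3600 × 30.92 = 111312 m; at latitude φ, 1° of longitude spans that × cos φ = 83228.6 m, so Δλ = 300.34 / 83228.6 × 3600 = 12.991″.

Δλ = 13.0″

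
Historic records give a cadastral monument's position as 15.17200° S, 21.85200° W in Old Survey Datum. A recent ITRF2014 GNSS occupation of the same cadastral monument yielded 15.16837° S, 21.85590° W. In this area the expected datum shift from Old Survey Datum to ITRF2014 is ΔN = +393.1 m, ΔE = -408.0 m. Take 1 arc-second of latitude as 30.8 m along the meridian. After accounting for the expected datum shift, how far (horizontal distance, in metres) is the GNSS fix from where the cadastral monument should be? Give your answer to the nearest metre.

13 m

Observed coordinate differences: Δφ = +0.00363°, Δλ = -0.00390°.
Converting to metres (1° lat = 110880 m, cos φ = 0.965145): observed ΔN = 402.5 m, observed ΔE = -417.4 m.
Subtracting the expected shift leaves a residual of 402.5 − (393.1) = 9.4 m north and -417.4 − (-408.0) = -9.4 m east.
Residual distance = √(9.4² + (-9.4)²) = 13.3 m.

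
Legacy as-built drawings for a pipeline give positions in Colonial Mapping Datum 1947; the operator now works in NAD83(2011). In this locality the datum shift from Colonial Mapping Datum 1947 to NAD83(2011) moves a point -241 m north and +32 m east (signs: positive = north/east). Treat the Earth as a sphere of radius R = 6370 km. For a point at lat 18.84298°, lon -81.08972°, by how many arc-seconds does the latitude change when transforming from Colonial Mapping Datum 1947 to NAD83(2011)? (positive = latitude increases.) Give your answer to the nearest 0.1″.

Δφ = -7.8″

On a sphere of radius R, 1 rad of latitude = R, so Δφ = ΔN / R = -241.0 / 6370000 = -3.7834e-05 rad = -7.804″.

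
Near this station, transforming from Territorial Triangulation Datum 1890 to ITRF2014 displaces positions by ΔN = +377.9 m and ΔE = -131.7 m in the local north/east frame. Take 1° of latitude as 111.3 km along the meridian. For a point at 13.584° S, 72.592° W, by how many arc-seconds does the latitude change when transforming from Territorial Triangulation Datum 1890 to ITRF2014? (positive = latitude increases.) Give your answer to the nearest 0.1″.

1° of latitude = 111.3 km, so Δφ = 377.9 / 111300 = 0.0033953° = 12.223″.

Δφ = 12.2″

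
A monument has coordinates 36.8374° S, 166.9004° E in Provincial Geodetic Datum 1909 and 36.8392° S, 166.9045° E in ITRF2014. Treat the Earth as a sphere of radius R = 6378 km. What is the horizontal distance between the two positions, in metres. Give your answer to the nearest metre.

417 m

Δφ = -36.8392° − -36.8374° = -0.0018°; Δλ = 166.9045° − 166.9004° = +0.0041°.
1° along a meridian = πR/180 = 111317 m.
ΔN = Δφ × 111317 = -200.4 m; ΔE = Δλ × 111317 × cos(-36.8374°) = +0.0041 × 111317 × 0.800340 = 365.3 m.
Distance = √(ΔE² + ΔN²) = √(365.3² + (-200.4)²) = 416.6 m.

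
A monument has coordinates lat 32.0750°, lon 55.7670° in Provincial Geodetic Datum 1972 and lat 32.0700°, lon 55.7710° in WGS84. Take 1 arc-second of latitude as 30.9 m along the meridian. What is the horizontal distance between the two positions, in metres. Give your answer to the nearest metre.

Δφ = 32.0700° − 32.0750° = -0.0050°; Δλ = 55.7710° − 55.7670° = +0.0040°.
1° of latitude = 3600 × 30.90 = 111240 m.
ΔN = Δφ × 111240 = -556.2 m; ΔE = Δλ × 111240 × cos(32.0750°) = +0.0040 × 111240 × 0.847354 = 377.0 m.
Distance = √(ΔE² + ΔN²) = √(377.0² + (-556.2)²) = 671.9 m.

672 m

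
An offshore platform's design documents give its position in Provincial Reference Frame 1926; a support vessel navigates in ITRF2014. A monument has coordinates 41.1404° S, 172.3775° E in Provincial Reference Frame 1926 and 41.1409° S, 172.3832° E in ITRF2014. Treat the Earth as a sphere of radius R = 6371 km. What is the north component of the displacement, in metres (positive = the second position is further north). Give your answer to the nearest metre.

Δφ = -41.1409° − -41.1404° = -0.0005°; Δλ = 172.3832° − 172.3775° = +0.0057°.
1° along a meridian = πR/180 = 111195 m.
ΔN = Δφ × 111195 = -55.6 m; ΔE = Δλ × 111195 × cos(-41.1404°) = +0.0057 × 111195 × 0.753100 = 477.3 m.

ΔN = -56 m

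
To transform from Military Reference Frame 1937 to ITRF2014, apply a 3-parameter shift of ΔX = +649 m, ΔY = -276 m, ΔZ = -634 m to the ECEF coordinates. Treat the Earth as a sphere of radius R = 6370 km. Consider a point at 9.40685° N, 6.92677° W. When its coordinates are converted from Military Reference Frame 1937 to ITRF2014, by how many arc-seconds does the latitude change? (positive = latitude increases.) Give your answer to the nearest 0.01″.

Δφ = -23.84″

sin φ = 0.163444, cos φ = 0.986553, sin λ = -0.120601, cos λ = 0.992701.
North component: ΔN = −sin φ cos λ·ΔX − sin φ sin λ·ΔY + cos φ·ΔZ = −(0.163444)(0.992701)(649) − (0.163444)(-0.120601)(-276) + (0.986553)(-634) = -736.22 m.
1° of latitude spans πR/180 = 111177 m, so Δφ = -736.22 / 111177 × 3600 = -23.839″.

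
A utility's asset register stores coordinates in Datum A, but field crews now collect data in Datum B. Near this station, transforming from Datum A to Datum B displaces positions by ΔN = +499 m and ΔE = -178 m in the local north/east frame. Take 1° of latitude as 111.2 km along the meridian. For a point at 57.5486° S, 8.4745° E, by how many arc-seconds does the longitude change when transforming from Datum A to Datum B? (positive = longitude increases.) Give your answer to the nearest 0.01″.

Δλ = -10.74″

At latitude -57.5486°, cos φ = 0.536584.
1° of longitude at this latitude = 111.2 × cos φ = 59.67 km, so Δλ = -178.0 / 59668.1 = -0.0029832° = -10.739″.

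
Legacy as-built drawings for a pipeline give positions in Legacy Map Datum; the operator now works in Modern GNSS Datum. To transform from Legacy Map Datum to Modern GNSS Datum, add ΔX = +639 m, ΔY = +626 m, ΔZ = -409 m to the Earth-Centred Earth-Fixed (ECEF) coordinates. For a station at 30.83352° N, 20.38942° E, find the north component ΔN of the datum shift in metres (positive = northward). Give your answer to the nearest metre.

The local north axis is (−sin φ cos λ, −sin φ sin λ, cos φ), giving ΔN = -306.996 − 111.785 − 351.192 = -769.97 m.

ΔN = -770 m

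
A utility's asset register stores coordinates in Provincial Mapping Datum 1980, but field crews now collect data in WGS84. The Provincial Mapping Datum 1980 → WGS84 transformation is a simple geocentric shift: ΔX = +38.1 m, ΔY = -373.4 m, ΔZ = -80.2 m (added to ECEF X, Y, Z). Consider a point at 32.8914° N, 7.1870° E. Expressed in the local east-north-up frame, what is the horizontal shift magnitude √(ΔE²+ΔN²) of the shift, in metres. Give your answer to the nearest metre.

The local east axis at (φ, λ) is (−sin λ, cos λ, 0), so ΔE = −sin(7.1870°)·38.1 + cos(7.1870°)·(-373.4) = -375.23 m.
The local north axis is (−sin φ cos λ, −sin φ sin λ, cos φ), giving ΔN = -20.528 + 25.369 − 67.344 = -62.50 m.
Horizontal magnitude = √(ΔE² + ΔN²) = √((-375.23)² + (-62.50)²) = 380.40 m.

380 m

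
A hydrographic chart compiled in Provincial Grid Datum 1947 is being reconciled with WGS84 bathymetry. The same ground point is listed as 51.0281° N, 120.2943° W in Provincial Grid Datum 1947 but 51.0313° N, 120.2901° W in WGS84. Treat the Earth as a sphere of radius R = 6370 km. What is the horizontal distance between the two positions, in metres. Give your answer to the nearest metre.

461 m

Δφ = 51.0313° − 51.0281° = +0.0032°; Δλ = -120.2901° − -120.2943° = +0.0042°.
1° along a meridian = πR/180 = 111177 m.
ΔN = Δφ × 111177 = 355.8 m; ΔE = Δλ × 111177 × cos(51.0281°) = +0.0042 × 111177 × 0.628939 = 293.7 m.
Distance = √(ΔE² + ΔN²) = √(293.7² + 355.8²) = 461.3 m.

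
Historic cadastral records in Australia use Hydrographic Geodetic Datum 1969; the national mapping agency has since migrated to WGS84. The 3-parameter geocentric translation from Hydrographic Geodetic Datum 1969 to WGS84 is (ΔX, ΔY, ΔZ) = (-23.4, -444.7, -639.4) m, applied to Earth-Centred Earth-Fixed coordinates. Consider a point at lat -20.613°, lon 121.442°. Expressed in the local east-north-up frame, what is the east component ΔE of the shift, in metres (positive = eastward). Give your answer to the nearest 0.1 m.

The local east axis at (φ, λ) is (−sin λ, cos λ, 0), so ΔE = −sin(121.442°)·(-23.4) + cos(121.442°)·(-444.7) = 251.94 m.

ΔE = 251.9 m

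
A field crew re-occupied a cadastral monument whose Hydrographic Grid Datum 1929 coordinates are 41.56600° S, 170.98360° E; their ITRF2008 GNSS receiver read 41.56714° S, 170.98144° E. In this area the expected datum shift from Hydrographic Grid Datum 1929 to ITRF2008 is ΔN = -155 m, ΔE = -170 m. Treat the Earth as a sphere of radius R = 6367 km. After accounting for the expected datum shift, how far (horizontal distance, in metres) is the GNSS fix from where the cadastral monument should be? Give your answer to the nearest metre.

Observed coordinate differences: Δφ = -0.00114°, Δλ = -0.00216°.
Converting to metres (1° lat = 111125 m, cos φ = 0.748192): observed ΔN = -126.7 m, observed ΔE = -179.6 m.
Subtracting the expected shift leaves a residual of -126.7 − (-155) = 28.3 m north and -179.6 − (-170) = -9.6 m east.
Residual distance = √(28.3² + (-9.6)²) = 29.9 m.

30 m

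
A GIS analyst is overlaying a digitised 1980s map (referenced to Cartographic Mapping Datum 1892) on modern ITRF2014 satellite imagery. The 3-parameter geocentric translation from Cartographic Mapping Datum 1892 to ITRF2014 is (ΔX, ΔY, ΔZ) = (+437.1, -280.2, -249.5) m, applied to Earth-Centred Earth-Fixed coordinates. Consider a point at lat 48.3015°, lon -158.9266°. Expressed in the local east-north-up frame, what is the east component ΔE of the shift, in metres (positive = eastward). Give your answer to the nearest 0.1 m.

ΔE = 418.6 m

At φ = 48.3015°, λ = -158.9266°: sin φ = 0.746656, cos φ = 0.665211, sin λ = -0.359564, cos λ = -0.933121.
ΔE = −sin λ·ΔX + cos λ·ΔY = −(-0.359564)·(437.1) + (-0.933121)·(-280.2) = 418.63 m.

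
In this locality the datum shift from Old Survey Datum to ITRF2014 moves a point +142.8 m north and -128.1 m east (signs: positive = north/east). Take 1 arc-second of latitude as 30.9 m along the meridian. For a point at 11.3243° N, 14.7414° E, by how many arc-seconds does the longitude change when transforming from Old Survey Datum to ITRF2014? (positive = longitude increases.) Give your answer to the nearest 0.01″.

Δλ = -4.23″

At latitude 11.3243°, cos φ = 0.980531.
1″ of longitude at this latitude = 30.90 × cos φ = 30.2984 m, so Δλ = -128.1 / 30.2984 = -4.228″.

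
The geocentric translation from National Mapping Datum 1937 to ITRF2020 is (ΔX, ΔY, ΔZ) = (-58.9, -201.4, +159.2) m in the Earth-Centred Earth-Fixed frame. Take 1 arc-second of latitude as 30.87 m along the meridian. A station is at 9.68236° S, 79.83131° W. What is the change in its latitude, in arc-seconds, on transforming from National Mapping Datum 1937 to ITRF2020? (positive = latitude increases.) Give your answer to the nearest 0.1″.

sin φ = -0.168186, cos φ = 0.985755, sin λ = -0.984292, cos λ = 0.176547.
North component: ΔN = −sin φ cos λ·ΔX − sin φ sin λ·ΔY + cos φ·ΔZ = −(-0.168186)(0.176547)(-58.9) − (-0.168186)(-0.984292)(-201.4) + (0.985755)(159.2) = 188.52 m.
1° of latitude spans 3600 × 30.87 = 111132 m, so Δφ = 188.52 / 111132 × 3600 = 6.107″.

Δφ = 6.1″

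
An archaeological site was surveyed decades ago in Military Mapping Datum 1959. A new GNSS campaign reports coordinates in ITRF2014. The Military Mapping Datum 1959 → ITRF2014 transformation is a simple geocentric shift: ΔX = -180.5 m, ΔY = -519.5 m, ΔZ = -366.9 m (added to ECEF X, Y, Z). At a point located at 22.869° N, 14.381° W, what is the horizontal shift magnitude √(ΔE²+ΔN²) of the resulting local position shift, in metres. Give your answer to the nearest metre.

The local east axis at (φ, λ) is (−sin λ, cos λ, 0), so ΔE = −sin(-14.381°)·(-180.5) + cos(-14.381°)·(-519.5) = -548.05 m.
The local north axis is (−sin φ cos λ, −sin φ sin λ, cos φ), giving ΔN = 67.949 − 50.143 − 338.060 = -320.25 m.
Horizontal magnitude = √(ΔE² + ΔN²) = √((-548.05)² + (-320.25)²) = 634.76 m.

635 m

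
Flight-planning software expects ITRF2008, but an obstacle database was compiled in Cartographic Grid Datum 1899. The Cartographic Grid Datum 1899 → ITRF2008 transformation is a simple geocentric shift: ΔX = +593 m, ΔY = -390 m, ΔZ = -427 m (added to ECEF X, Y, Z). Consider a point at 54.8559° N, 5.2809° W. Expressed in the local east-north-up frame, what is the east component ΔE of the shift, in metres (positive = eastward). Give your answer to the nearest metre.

At φ = 54.8559°, λ = -5.2809°: sin φ = 0.817707, cos φ = 0.575635, sin λ = -0.092039, cos λ = 0.995755.
ΔE = −sin λ·ΔX + cos λ·ΔY = −(-0.092039)·(593) + (0.995755)·(-390) = -333.77 m.

ΔE = -334 m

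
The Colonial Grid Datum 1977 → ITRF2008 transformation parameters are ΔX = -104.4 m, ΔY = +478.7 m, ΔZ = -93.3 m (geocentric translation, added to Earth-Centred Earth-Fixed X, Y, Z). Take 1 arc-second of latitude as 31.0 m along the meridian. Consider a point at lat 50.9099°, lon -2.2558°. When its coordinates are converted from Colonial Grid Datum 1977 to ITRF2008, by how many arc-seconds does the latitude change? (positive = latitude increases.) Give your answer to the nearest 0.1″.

Δφ = 1.2″

sin φ = 0.776155, cos φ = 0.630542, sin λ = -0.039361, cos λ = 0.999225.
North component: ΔN = −sin φ cos λ·ΔX − sin φ sin λ·ΔY + cos φ·ΔZ = −(0.776155)(0.999225)(-104.4) − (0.776155)(-0.039361)(478.7) + (0.630542)(-93.3) = 36.76 m.
1° of latitude spans 3600 × 31.00 = 111600 m, so Δφ = 36.76 / 111600 × 3600 = 1.186″.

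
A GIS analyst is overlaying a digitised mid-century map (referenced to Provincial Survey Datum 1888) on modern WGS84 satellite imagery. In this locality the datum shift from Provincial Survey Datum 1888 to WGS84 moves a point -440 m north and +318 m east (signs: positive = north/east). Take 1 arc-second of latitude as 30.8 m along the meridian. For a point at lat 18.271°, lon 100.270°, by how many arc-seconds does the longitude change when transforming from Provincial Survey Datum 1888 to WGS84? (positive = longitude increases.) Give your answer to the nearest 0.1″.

Δλ = 10.9″

At latitude 18.271°, cos φ = 0.949584.
1″ of longitude at this latitude = 30.80 × cos φ = 29.2472 m, so Δλ = 318.0 / 29.2472 = 10.873″.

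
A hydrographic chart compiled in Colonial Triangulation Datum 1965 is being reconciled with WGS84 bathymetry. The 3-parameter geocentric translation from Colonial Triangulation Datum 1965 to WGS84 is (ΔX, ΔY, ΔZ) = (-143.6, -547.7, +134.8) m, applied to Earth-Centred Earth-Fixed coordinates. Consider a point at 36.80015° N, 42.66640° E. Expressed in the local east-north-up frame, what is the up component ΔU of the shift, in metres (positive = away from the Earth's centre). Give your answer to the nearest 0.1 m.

At φ = 36.80015°, λ = 42.66640°: sin φ = 0.599026, cos φ = 0.800730, sin λ = 0.677729, cos λ = 0.735312.
ΔU = cos φ cos λ·ΔX + cos φ sin λ·ΔY + sin φ·ΔZ = (0.800730)(0.735312)(-143.6) + (0.800730)(0.677729)(-547.7) + (0.599026)(134.8) = -301.03 m.

ΔU = -301.0 m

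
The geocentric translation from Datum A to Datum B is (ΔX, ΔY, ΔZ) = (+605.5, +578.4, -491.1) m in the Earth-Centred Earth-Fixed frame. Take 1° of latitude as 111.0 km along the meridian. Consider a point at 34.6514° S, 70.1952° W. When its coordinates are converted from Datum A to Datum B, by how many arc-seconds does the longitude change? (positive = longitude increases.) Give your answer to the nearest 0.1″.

Δλ = 30.2″

sin φ = -0.568582, cos φ = 0.822627, sin λ = -0.940852, cos λ = 0.338817.
East component: ΔE = −sin λ·ΔX + cos λ·ΔY = −(-0.940852)(605.5) + (0.338817)(578.4) = 765.66 m.
1° of latitude spans 111000 m; at latitude φ, 1° of longitude spans that × cos φ = 91311.6 m, so Δλ = 765.66 / 91311.6 × 3600 = 30.186″.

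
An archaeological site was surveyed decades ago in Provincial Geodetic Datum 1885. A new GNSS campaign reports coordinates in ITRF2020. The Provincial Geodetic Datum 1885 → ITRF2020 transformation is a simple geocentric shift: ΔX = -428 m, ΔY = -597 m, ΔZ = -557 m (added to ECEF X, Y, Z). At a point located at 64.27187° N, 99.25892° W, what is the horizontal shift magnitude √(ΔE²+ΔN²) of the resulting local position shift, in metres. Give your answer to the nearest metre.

The local east axis at (φ, λ) is (−sin λ, cos λ, 0), so ΔE = −sin(-99.25892°)·(-428) + cos(-99.25892°)·(-597) = -326.37 m.
The local north axis is (−sin φ cos λ, −sin φ sin λ, cos φ), giving ΔN = -62.037 − 530.809 − 241.794 = -834.64 m.
Horizontal magnitude = √(ΔE² + ΔN²) = √((-326.37)² + (-834.64)²) = 896.18 m.

896 m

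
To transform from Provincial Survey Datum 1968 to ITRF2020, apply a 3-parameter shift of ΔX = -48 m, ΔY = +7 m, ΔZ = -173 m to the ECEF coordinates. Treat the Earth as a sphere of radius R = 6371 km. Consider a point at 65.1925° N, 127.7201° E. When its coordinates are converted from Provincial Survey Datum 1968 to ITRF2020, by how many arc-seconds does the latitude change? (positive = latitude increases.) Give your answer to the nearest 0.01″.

Δφ = -3.38″

sin φ = 0.907723, cos φ = 0.419571, sin λ = 0.791009, cos λ = -0.611805.
North component: ΔN = −sin φ cos λ·ΔX − sin φ sin λ·ΔY + cos φ·ΔZ = −(0.907723)(-0.611805)(-48) − (0.907723)(0.791009)(7) + (0.419571)(-173) = -104.27 m.
1° of latitude spans πR/180 = 111195 m, so Δφ = -104.27 / 111195 × 3600 = -3.376″.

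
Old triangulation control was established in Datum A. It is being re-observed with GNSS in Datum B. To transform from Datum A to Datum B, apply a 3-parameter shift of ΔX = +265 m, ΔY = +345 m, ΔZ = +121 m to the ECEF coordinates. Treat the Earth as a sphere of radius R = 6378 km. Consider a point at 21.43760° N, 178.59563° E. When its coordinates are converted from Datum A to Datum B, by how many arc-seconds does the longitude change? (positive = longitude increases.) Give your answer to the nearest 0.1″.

sin φ = 0.365488, cos φ = 0.930816, sin λ = 0.024508, cos λ = -0.999700.
East component: ΔE = −sin λ·ΔX + cos λ·ΔY = −(0.024508)(265) + (-0.999700)(345) = -351.39 m.
1° of latitude spans πR/180 = 111317 m; at latitude φ, 1° of longitude spans that × cos φ = 103615.8 m, so Δλ = -351.39 / 103615.8 × 3600 = -12.209″.

Δλ = -12.2″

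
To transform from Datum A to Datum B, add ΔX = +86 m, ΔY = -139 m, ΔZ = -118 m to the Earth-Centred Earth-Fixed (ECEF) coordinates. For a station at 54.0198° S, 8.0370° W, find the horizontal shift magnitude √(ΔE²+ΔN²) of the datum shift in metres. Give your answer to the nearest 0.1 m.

At φ = -54.0198°, λ = -8.0370°: sin φ = -0.809220, cos φ = 0.587506, sin λ = -0.139813, cos λ = 0.990178.
ΔE = −sin λ·ΔX + cos λ·ΔY = −(-0.139813)·(86) + (0.990178)·(-139) = -125.61 m.
ΔN = −sin φ cos λ·ΔX − sin φ sin λ·ΔY + cos φ·ΔZ = −(-0.809220)(0.990178)(86) − (-0.809220)(-0.139813)(-139) + (0.587506)(-118) = 15.31 m.
Horizontal magnitude = √(ΔE² + ΔN²) = √((-125.61)² + 15.31²) = 126.54 m.

126.5 m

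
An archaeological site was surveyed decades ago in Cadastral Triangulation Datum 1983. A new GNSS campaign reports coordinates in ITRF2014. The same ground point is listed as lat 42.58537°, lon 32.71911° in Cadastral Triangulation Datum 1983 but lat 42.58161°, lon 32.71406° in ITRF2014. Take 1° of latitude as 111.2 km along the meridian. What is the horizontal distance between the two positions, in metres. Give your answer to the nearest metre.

588 m

Δφ = 42.58161° − 42.58537° = -0.00376°; Δλ = 32.71406° − 32.71911° = -0.00505°.
ΔN = Δφ × 111200 = -418.1 m; ΔE = Δλ × 111200 × cos(42.58537°) = -0.00505 × 111200 × 0.736270 = -413.5 m.
Distance = √(ΔE² + ΔN²) = √((-413.5)² + (-418.1)²) = 588.0 m.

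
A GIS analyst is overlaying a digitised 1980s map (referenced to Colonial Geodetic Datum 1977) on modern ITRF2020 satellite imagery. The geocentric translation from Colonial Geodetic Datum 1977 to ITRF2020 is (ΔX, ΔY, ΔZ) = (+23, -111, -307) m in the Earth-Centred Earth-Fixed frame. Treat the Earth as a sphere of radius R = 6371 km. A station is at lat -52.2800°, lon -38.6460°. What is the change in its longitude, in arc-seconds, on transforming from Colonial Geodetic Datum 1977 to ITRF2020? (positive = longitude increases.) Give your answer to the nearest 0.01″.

sin φ = -0.791010, cos φ = 0.611803, sin λ = -0.624507, cos λ = 0.781019.
East component: ΔE = −sin λ·ΔX + cos λ·ΔY = −(-0.624507)(23) + (0.781019)(-111) = -72.33 m.
1° of latitude spans πR/180 = 111195 m; at latitude φ, 1° of longitude spans that × cos φ = 68029.4 m, so Δλ = -72.33 / 68029.4 × 3600 = -3.828″.

Δλ = -3.83″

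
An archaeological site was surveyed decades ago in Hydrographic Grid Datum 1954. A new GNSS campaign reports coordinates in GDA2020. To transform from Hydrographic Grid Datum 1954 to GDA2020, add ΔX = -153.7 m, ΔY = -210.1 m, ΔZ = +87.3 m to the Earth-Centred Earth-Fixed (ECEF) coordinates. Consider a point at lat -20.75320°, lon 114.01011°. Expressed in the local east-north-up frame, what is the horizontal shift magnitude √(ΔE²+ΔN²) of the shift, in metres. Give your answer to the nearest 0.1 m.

At φ = -20.75320°, λ = 114.01011°: sin φ = -0.354343, cos φ = 0.935115, sin λ = 0.913474, cos λ = -0.406898.
ΔE = −sin λ·ΔX + cos λ·ΔY = −(0.913474)·(-153.7) + (-0.406898)·(-210.1) = 225.89 m.
ΔN = −sin φ cos λ·ΔX − sin φ sin λ·ΔY + cos φ·ΔZ = −(-0.354343)(-0.406898)(-153.7) − (-0.354343)(0.913474)(-210.1) + (0.935115)(87.3) = 35.79 m.
Horizontal magnitude = √(ΔE² + ΔN²) = √(225.89² + 35.79²) = 228.71 m.

228.7 m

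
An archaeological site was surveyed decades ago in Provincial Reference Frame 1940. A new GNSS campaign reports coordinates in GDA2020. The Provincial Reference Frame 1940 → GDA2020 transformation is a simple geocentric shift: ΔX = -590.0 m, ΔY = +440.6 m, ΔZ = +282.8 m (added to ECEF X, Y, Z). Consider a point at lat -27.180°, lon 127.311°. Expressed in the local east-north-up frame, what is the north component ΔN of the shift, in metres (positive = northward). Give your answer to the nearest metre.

ΔN = 575 m

At φ = -27.180°, λ = 127.311°: sin φ = -0.456787, cos φ = 0.889576, sin λ = 0.795357, cos λ = -0.606141.
ΔN = −sin φ cos λ·ΔX − sin φ sin λ·ΔY + cos φ·ΔZ = −(-0.456787)(-0.606141)(-590.0) − (-0.456787)(0.795357)(440.6) + (0.889576)(282.8) = 575.00 m.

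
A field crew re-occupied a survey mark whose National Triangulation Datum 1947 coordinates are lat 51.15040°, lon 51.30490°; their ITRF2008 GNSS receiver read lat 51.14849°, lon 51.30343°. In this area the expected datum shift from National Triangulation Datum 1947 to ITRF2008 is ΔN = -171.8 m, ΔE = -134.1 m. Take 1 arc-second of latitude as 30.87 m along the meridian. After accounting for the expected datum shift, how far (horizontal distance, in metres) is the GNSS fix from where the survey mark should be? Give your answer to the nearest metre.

Observed coordinate differences: Δφ = -0.00191°, Δλ = -0.00147°.
Converting to metres (1° lat = 111132 m, cos φ = 0.627278): observed ΔN = -212.3 m, observed ΔE = -102.5 m.
Subtracting the expected shift leaves a residual of -212.3 − (-171.8) = -40.5 m north and -102.5 − (-134.1) = 31.6 m east.
Residual distance = √((-40.5)² + 31.6²) = 51.4 m.

51 m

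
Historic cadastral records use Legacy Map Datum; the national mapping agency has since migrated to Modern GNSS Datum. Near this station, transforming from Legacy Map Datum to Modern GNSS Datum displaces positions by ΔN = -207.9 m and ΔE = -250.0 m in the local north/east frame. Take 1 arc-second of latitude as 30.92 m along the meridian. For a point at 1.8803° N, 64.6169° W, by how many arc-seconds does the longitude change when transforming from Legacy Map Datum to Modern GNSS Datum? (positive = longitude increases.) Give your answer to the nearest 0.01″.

At latitude 1.8803°, cos φ = 0.999462.
1″ of longitude at this latitude = 30.92 × cos φ = 30.9034 m, so Δλ = -250.0 / 30.9034 = -8.090″.

Δλ = -8.09″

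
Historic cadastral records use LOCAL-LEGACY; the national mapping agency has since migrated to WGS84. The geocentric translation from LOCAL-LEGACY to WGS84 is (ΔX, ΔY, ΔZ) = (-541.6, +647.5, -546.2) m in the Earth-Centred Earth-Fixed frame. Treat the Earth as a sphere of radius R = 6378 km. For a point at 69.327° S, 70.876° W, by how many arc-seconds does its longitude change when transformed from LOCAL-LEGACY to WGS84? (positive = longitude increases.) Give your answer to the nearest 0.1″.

sin φ = -0.935610, cos φ = 0.353034, sin λ = -0.944812, cos λ = 0.327614.
East component: ΔE = −sin λ·ΔX + cos λ·ΔY = −(-0.944812)(-541.6) + (0.327614)(647.5) = -299.58 m.
1° of latitude spans πR/180 = 111317 m; at latitude φ, 1° of longitude spans that × cos φ = 39298.7 m, so Δλ = -299.58 / 39298.7 × 3600 = -27.443″.

Δλ = -27.4″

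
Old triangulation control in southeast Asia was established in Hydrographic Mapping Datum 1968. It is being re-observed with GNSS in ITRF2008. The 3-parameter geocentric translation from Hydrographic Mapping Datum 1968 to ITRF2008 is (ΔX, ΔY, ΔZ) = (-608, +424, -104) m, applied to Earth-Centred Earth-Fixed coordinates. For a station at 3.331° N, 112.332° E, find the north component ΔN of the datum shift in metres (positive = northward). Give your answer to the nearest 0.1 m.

ΔN = -140.0 m

The local north axis is (−sin φ cos λ, −sin φ sin λ, cos φ), giving ΔN = -13.423 − 22.788 − 103.824 = -140.04 m.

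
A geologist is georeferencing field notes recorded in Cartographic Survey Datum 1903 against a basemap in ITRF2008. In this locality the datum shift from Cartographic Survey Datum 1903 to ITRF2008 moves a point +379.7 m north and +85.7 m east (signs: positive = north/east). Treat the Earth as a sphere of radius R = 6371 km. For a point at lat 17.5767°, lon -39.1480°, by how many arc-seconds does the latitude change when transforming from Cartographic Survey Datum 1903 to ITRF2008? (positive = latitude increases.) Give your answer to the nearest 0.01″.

Δφ = 12.29″

On a sphere of radius R, 1 rad of latitude = R, so Δφ = ΔN / R = 379.7 / 6371000 = 5.9598e-05 rad = 12.293″.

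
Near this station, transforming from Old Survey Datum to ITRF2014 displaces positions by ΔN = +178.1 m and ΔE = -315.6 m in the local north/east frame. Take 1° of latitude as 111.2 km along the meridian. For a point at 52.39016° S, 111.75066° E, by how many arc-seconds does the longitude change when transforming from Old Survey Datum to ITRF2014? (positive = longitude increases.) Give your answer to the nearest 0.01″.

At latitude -52.39016°, cos φ = 0.610281.
1° of longitude at this latitude = 111.2 × cos φ = 67.86 km, so Δλ = -315.6 / 67863.3 = -0.0046505° = -16.742″.

Δλ = -16.74″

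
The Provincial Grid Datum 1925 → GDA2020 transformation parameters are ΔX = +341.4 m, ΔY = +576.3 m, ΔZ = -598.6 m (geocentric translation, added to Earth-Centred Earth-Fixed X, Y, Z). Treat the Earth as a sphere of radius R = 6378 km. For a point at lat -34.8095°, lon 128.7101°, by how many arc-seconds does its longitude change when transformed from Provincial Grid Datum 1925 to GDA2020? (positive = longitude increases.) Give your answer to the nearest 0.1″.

Δλ = -24.7″

sin φ = -0.570850, cos φ = 0.821055, sin λ = 0.780320, cos λ = -0.625380.
East component: ΔE = −sin λ·ΔX + cos λ·ΔY = −(0.780320)(341.4) + (-0.625380)(576.3) = -626.81 m.
1° of latitude spans πR/180 = 111317 m; at latitude φ, 1° of longitude spans that × cos φ = 91397.4 m, so Δλ = -626.81 / 91397.4 × 3600 = -24.689″.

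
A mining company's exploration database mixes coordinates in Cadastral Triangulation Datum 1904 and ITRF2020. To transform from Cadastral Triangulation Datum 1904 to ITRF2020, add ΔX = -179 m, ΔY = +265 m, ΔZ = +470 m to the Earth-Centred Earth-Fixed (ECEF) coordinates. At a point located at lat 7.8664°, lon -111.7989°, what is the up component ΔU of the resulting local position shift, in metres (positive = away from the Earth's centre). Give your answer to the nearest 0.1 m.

ΔU = -113.6 m

The local up (radial) axis is (cos φ cos λ, cos φ sin λ, sin φ), giving ΔU = 65.846 − 243.735 + 64.326 = -113.56 m.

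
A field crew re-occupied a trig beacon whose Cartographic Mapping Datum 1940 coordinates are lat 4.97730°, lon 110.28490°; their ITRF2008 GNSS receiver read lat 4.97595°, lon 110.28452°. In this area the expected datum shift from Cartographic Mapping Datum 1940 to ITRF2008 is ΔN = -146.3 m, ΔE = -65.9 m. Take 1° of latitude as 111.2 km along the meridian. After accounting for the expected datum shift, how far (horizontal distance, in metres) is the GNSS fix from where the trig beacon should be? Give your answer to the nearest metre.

24 m

Observed coordinate differences: Δφ = -0.00135°, Δλ = -0.00038°.
Converting to metres (1° lat = 111200 m, cos φ = 0.996229): observed ΔN = -150.1 m, observed ΔE = -42.1 m.
Subtracting the expected shift leaves a residual of -150.1 − (-146.3) = -3.8 m north and -42.1 − (-65.9) = 23.8 m east.
Residual distance = √((-3.8)² + 23.8²) = 24.1 m.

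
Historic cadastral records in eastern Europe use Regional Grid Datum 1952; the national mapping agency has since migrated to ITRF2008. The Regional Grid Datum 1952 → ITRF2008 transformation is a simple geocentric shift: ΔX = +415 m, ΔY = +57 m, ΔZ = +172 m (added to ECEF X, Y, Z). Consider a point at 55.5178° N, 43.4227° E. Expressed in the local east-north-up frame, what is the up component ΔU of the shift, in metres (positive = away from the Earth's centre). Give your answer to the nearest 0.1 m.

The local up (radial) axis is (cos φ cos λ, cos φ sin λ, sin φ), giving ΔU = 170.646 + 22.182 + 141.780 = 334.61 m.

ΔU = 334.6 m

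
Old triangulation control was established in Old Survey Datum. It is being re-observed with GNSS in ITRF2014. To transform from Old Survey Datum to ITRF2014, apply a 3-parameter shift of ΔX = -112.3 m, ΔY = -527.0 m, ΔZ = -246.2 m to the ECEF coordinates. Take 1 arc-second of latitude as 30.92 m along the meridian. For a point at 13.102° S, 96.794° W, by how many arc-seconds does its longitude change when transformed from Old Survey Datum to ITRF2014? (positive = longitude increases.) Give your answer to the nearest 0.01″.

Δλ = -1.63″

sin φ = -0.226685, cos φ = 0.973968, sin λ = -0.992978, cos λ = -0.118300.
East component: ΔE = −sin λ·ΔX + cos λ·ΔY = −(-0.992978)(-112.3) + (-0.118300)(-527.0) = -49.17 m.
1° of latitude spans 3600 × 30.92 = 111312 m; at latitude φ, 1° of longitude spans that × cos φ = 108414.3 m, so Δλ = -49.17 / 108414.3 × 3600 = -1.633″.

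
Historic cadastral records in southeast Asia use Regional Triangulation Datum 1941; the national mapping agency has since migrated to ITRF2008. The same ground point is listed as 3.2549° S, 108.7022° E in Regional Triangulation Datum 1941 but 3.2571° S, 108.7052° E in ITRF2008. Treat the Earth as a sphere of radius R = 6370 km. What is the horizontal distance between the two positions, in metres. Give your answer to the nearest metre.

413 m

Δφ = -3.2571° − -3.2549° = -0.0022°; Δλ = 108.7052° − 108.7022° = +0.0030°.
1° along a meridian = πR/180 = 111177 m.
ΔN = Δφ × 111177 = -244.6 m; ΔE = Δλ × 111177 × cos(-3.2549°) = +0.0030 × 111177 × 0.998387 = 333.0 m.
Distance = √(ΔE² + ΔN²) = √(333.0² + (-244.6)²) = 413.2 m.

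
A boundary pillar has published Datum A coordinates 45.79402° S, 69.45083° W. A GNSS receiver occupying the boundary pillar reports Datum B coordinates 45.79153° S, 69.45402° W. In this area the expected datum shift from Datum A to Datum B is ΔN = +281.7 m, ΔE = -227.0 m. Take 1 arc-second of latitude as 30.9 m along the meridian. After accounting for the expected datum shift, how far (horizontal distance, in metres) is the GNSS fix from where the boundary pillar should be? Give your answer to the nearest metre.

21 m

Observed coordinate differences: Δφ = +0.00249°, Δλ = -0.00319°.
Converting to metres (1° lat = 111240 m, cos φ = 0.697240): observed ΔN = 277.0 m, observed ΔE = -247.4 m.
Subtracting the expected shift leaves a residual of 277.0 − (281.7) = -4.7 m north and -247.4 − (-227.0) = -20.4 m east.
Residual distance = √((-4.7)² + (-20.4)²) = 21.0 m.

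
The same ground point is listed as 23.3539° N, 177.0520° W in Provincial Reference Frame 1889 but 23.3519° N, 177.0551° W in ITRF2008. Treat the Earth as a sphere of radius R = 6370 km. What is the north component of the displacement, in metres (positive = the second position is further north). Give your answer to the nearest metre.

ΔN = -222 m

Δφ = 23.3519° − 23.3539° = -0.0020°; Δλ = -177.0551° − -177.0520° = -0.0031°.
1° along a meridian = πR/180 = 111177 m.
ΔN = Δφ × 111177 = -222.4 m; ΔE = Δλ × 111177 × cos(23.3539°) = -0.0031 × 111177 × 0.918074 = -316.4 m.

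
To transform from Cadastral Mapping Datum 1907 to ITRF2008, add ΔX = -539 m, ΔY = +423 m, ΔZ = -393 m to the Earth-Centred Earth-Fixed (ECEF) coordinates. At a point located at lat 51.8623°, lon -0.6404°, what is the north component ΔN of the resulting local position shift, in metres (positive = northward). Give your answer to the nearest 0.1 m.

At φ = 51.8623°, λ = -0.6404°: sin φ = 0.786529, cos φ = 0.617554, sin λ = -0.011177, cos λ = 0.999938.
ΔN = −sin φ cos λ·ΔX − sin φ sin λ·ΔY + cos φ·ΔZ = −(0.786529)(0.999938)(-539) − (0.786529)(-0.011177)(423) + (0.617554)(-393) = 184.93 m.

ΔN = 184.9 m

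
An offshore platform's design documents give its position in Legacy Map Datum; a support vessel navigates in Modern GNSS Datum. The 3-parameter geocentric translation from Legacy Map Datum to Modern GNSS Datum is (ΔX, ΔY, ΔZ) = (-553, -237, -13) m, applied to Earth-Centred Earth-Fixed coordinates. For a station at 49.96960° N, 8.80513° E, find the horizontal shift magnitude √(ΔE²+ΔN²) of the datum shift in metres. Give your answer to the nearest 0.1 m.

462.7 m

The local east axis at (φ, λ) is (−sin λ, cos λ, 0), so ΔE = −sin(8.80513°)·(-553) + cos(8.80513°)·(-237) = -149.56 m.
The local north axis is (−sin φ cos λ, −sin φ sin λ, cos φ), giving ΔN = 418.444 + 27.779 − 8.362 = 437.86 m.
Horizontal magnitude = √(ΔE² + ΔN²) = √((-149.56)² + 437.86²) = 462.70 m.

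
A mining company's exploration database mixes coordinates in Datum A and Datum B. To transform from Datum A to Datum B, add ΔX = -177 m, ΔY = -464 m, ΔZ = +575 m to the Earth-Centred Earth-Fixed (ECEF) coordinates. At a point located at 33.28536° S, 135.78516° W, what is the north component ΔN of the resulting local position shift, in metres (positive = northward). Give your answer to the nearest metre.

At φ = -33.28536°, λ = -135.78516°: sin φ = -0.548809, cos φ = 0.835948, sin λ = -0.697351, cos λ = -0.716730.
ΔN = −sin φ cos λ·ΔX − sin φ sin λ·ΔY + cos φ·ΔZ = −(-0.548809)(-0.716730)(-177) − (-0.548809)(-0.697351)(-464) + (0.835948)(575) = 727.87 m.

ΔN = 728 m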